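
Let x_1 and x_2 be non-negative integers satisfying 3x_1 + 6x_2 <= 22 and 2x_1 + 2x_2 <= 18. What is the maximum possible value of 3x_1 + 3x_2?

The continuous relaxation peaks at (7.33, 0) with value 22.00; rounding to a feasible lattice point costs some objective.
(x_1,x_2)=(7,0) is feasible, giving 21.
(x_1,x_2)=(6,0) is feasible, giving 18.
The best lattice point is (7,0), giving 21.

21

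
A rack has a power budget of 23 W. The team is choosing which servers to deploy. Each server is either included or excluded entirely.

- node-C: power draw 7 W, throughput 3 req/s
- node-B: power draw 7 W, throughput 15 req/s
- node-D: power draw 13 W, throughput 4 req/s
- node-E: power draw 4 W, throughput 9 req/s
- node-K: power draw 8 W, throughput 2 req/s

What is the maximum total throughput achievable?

This is an integer program with binary decision variables.
Allowing fractional choices, the relaxed optimum would be about 28.5, but servers are indivisible.
node-B + node-E + node-K: power draw 7 + 4 + 8 = 19 ≤ 23, throughput 15 + 9 + 2 = 26.
node-C + node-B + node-E: power draw 7 + 7 + 4 = 18 ≤ 23, throughput 3 + 15 + 9 = 27.
Best is node-C, node-B, and node-E with total throughput 27.

27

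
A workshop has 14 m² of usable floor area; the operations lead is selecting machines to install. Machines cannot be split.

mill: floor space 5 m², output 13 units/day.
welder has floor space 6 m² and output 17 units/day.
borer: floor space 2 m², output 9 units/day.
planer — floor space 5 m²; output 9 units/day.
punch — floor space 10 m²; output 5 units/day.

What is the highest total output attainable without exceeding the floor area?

39

Take mill, welder, and borer: floor space 5 + 6 + 2 = 13 ≤ 14, output 13 + 17 + 9 = 39.
No other feasible combination does better.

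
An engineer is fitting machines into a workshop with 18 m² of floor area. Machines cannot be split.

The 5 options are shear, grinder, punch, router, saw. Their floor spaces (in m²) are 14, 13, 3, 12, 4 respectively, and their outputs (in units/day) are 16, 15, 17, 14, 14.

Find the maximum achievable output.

Take shear and punch: floor space 14 + 3 = 17 ≤ 18, output 16 + 17 = 33.
No other feasible combination does better.

33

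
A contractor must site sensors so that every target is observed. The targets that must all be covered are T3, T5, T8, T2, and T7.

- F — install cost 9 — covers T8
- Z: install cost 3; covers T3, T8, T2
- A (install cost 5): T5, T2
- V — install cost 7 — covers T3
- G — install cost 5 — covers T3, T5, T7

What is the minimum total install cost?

Choose Z and G: together they cover T3, T5, T8, T2, T7 — every target.
Total install cost: 3 + 5 = 8.

8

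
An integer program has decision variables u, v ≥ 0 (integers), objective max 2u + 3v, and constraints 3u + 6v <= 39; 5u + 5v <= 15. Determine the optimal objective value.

9

(u,v)=(0,3) is feasible, giving 9.
(u,v)=(1,2) is feasible, giving 8.
(u,v)=(0,2) is feasible, giving 6.
Maximum is 9 at (u,v)=(0,3).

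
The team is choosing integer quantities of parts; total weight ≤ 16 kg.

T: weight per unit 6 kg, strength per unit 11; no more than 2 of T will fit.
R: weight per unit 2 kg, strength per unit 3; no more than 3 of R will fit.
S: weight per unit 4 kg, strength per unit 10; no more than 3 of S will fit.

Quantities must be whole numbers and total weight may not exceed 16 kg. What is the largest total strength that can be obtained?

36

Take 2×R and 3×S: weight 16 ≤ 16, strength 2·3 + 3·10 = 36.
S has the best ratio (10/4) and is taken to its limit of 3; remaining capacity is filled optimally with the others.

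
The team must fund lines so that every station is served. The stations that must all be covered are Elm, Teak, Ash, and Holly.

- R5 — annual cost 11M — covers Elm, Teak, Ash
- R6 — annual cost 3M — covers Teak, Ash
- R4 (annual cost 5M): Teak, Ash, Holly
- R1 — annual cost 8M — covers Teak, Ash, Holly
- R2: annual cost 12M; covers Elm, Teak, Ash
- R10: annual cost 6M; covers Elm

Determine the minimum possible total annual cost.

11

This is an integer covering problem.
The greedy cost-per-new-station heuristic would pick R6, R4, and R10 for 14, but a cheaper cover exists.
Choose R4 and R10: together they cover Elm, Teak, Ash, Holly — every station.
Total annual cost: 5 + 6 = 11.
No cover costs less than 11.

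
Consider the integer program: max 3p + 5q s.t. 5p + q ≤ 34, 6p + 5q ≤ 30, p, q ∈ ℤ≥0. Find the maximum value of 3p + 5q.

(p,q)=(0,6): 5·0+1·6=6≤34, 6·0+5·6=30≤30, objective 30.
(p,q)=(0,5): 5·0+1·5=5≤34, 6·0+5·5=25≤30, objective 25.
The best lattice point is (0,6), giving 30.

30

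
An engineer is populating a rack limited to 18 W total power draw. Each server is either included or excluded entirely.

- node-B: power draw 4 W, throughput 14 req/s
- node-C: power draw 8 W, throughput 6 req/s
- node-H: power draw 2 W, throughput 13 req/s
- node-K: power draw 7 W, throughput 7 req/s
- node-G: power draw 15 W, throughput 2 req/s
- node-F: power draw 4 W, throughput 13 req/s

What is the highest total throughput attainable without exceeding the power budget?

Take node-B, node-H, node-K, and node-F: power draw 4 + 2 + 7 + 4 = 17 ≤ 18, throughput 14 + 13 + 7 + 13 = 47.
No other feasible combination does better.

47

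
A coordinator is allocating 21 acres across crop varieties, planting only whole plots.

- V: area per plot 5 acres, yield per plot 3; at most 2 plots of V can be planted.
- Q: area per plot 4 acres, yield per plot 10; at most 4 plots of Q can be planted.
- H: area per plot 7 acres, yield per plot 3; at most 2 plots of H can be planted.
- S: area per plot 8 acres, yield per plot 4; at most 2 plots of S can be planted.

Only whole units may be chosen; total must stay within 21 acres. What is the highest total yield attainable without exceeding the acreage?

43

This is a bounded integer knapsack.
1×V and 4×Q: area 21 ≤ 21, yield 1·3 + 4·10 = 43.
4×Q: area 16 ≤ 21, yield 4·10 = 40.
Best is 43.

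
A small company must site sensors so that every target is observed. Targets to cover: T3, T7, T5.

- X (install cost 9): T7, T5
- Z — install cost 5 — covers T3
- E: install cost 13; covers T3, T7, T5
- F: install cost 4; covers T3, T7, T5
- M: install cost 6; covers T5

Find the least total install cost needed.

4

F alone covers T3, T7, T5 — every target.
Total install cost: 4.
No cover costs less than 4.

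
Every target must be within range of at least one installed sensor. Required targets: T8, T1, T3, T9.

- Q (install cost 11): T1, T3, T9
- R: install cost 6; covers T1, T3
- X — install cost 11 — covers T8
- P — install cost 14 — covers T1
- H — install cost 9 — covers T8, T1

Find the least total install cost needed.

The greedy cost-per-new-target heuristic would pick R, H, and Q for 26, but a cheaper cover exists.
Choose Q and H: together they cover T8, T1, T3, T9 — every target.
Total install cost: 11 + 9 = 20.
No cover costs less than 20.

20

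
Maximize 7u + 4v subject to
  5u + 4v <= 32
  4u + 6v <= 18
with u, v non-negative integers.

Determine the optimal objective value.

28

The continuous relaxation peaks at (4.5, 0) with value 31.50; rounding to a feasible lattice point costs some objective.
(u,v)=(4,0): 5·4+4·0=20≤32, 4·4+6·0=16≤18, objective 28.
(u,v)=(3,1): 5·3+4·1=19≤32, 4·3+6·1=18≤18, objective 25.
(u,v)=(3,0): 5·3+4·0=15≤32, 4·3+6·0=12≤18, objective 21.
Maximum is 28 at (u,v)=(4,0).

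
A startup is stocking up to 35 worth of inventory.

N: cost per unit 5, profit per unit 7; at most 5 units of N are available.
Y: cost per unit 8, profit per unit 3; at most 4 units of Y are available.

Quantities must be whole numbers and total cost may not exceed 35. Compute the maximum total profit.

38

5×N and 1×Y: cost 33 ≤ 35, profit 5·7 + 1·3 = 38.
5×N: cost 25 ≤ 35, profit 5·7 = 35.
Best is 38.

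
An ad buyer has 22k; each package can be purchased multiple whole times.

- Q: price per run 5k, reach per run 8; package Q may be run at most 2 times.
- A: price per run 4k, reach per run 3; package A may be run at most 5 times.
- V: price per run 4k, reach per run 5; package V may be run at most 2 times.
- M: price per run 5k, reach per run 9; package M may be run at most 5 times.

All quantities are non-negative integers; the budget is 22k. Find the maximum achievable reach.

M has the best ratio (9/5); taking only M gives at most 4×9 = 36 (stopped by the price limit).
Optimal: 4×M: price 20 ≤ 22, reach 4·9 = 36.

36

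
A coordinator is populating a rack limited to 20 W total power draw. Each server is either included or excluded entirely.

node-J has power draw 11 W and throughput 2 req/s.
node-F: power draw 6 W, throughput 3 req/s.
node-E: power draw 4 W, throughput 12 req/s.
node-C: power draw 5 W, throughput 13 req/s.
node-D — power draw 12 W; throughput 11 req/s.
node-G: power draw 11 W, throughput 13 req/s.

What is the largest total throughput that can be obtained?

38

node-E + node-C + node-G: power draw 4 + 5 + 11 = 20 ≤ 20, throughput 12 + 13 + 13 = 38.
node-F + node-E + node-C: power draw 6 + 4 + 5 = 15 ≤ 20, throughput 3 + 12 + 13 = 28.
node-J + node-E + node-C: power draw 11 + 4 + 5 = 20 ≤ 20, throughput 2 + 12 + 13 = 27.
Best is node-E, node-C, and node-G with total throughput 38.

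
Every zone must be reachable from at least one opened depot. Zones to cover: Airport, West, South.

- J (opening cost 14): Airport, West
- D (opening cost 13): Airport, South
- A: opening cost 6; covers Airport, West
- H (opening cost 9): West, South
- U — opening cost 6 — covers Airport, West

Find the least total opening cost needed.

This is a weighted set-cover instance.
Choose A and H: together they cover Airport, West, South — every zone.
Total opening cost: 6 + 9 = 15.
No cover costs less than 15.

15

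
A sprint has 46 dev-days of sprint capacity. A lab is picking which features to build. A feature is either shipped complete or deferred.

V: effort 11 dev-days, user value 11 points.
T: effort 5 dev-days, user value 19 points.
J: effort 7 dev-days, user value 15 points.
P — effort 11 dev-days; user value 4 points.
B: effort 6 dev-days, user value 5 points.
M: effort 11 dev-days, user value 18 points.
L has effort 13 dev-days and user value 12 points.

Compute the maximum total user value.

This is an integer program with binary decision variables.
Take T, J, B, M, and L: effort 5 + 7 + 6 + 11 + 13 = 42 ≤ 46, user value 19 + 15 + 5 + 18 + 12 = 69.
No other feasible combination does better.

69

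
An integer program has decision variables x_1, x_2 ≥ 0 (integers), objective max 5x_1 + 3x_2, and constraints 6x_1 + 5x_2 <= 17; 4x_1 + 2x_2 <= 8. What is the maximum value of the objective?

The continuous relaxation peaks at (0.75, 2.5) with value 11.25; rounding to a feasible lattice point costs some objective.
(x_1,x_2)=(1,2): 6·1+5·2=16≤17, 4·1+2·2=8≤8, objective 11.
(x_1,x_2)=(0,3): 6·0+5·3=15≤17, 4·0+2·3=6≤8, objective 9.
(x_1,x_2)=(1,1): 6·1+5·1=11≤17, 4·1+2·1=6≤8, objective 8.
The best lattice point is (1,2), giving 11.

11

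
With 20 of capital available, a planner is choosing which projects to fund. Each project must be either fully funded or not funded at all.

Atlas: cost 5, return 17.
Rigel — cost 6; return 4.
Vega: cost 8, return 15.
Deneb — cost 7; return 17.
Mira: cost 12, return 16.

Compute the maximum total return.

49

Atlas + Rigel + Vega: cost 5 + 6 + 8 = 19 ≤ 20, return 17 + 4 + 15 = 36.
Atlas + Vega + Deneb: cost 5 + 8 + 7 = 20 ≤ 20, return 17 + 15 + 17 = 49.
Atlas + Rigel + Deneb: cost 5 + 6 + 7 = 18 ≤ 20, return 17 + 4 + 17 = 38.
Best is Atlas, Vega, and Deneb with total return 49.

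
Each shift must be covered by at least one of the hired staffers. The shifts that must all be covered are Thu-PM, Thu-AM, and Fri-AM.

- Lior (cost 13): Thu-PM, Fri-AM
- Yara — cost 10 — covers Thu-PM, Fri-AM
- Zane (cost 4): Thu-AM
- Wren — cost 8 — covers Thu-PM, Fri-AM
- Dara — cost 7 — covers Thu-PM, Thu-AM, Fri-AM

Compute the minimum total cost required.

7

This is a weighted set-cover instance.
Dara alone covers Thu-PM, Thu-AM, Fri-AM — every shift.
Total cost: 7.
No cover costs less than 7.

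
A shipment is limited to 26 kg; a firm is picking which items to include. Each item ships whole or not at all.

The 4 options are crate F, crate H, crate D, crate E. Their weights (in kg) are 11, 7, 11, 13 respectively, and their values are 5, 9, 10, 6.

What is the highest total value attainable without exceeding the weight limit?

19

crate H + crate E: weight 7 + 13 = 20 ≤ 26, value 9 + 6 = 15.
crate H + crate D: weight 7 + 11 = 18 ≤ 26, value 9 + 10 = 19.
crate D + crate E: weight 11 + 13 = 24 ≤ 26, value 10 + 6 = 16.
Best is crate H and crate D with total value 19.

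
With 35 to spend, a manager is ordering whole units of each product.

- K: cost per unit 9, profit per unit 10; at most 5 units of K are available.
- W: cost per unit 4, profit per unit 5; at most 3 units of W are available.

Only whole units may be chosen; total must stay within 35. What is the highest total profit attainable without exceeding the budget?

3×K and 2×W: cost 35 ≤ 35, profit 3·10 + 2·5 = 40.
2×K and 3×W: cost 30 ≤ 35, profit 2·10 + 3·5 = 35.
Best is 40.

40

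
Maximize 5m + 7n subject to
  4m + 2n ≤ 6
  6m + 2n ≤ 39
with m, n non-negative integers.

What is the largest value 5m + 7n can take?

21

(m,n)=(0,3) is feasible, giving 21.
(m,n)=(0,2) is feasible, giving 14.
The best lattice point is (0,3), giving 21.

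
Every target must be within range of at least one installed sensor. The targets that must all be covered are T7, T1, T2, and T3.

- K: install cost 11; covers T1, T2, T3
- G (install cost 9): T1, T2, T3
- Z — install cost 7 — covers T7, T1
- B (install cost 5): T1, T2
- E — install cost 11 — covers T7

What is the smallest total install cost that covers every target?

16

The greedy cost-per-new-target heuristic would pick B, Z, and G for 21, but a cheaper cover exists.
Choose G and Z: together they cover T7, T1, T2, T3 — every target.
Total install cost: 9 + 7 = 16.
No cover costs less than 16.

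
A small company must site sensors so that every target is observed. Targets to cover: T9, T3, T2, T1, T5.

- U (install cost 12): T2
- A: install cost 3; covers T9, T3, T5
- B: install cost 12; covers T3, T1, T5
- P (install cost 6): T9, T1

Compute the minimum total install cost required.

Choose U, A, and P: together they cover T9, T3, T2, T1, T5 — every target.
Total install cost: 12 + 3 + 6 = 21.
No cover costs less than 21.

21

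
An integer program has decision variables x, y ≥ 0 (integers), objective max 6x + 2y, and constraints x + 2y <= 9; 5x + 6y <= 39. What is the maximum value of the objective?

42

(x,y)=(7,0): 1·7+2·0=7≤9, 5·7+6·0=35≤39, objective 42.
(x,y)=(6,1): 1·6+2·1=8≤9, 5·6+6·1=36≤39, objective 38.
(x,y)=(6,0): 1·6+2·0=6≤9, 5·6+6·0=30≤39, objective 36.
Maximum is 42 at (x,y)=(7,0).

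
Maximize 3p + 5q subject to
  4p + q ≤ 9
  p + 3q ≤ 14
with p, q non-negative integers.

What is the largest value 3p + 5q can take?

The continuous relaxation peaks at (1.18, 4.27) with value 24.91; rounding to a feasible lattice point costs some objective.
(p,q)=(1,4): 4·1+1·4=8≤9, 1·1+3·4=13≤14, objective 23.
(p,q)=(0,4): 4·0+1·4=4≤9, 1·0+3·4=12≤14, objective 20.
(p,q)=(1,3): 4·1+1·3=7≤9, 1·1+3·3=10≤14, objective 18.
(p,q)=(0,3): 4·0+1·3=3≤9, 1·0+3·3=9≤14, objective 15.
The best lattice point is (1,4), giving 23.

23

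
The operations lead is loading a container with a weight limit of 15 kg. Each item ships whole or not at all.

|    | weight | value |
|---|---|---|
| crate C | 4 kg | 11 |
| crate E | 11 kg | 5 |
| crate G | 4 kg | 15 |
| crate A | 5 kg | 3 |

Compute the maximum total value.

crate E + crate G: weight 11 + 4 = 15 ≤ 15, value 5 + 15 = 20.
crate C + crate G + crate A: weight 4 + 4 + 5 = 13 ≤ 15, value 11 + 15 + 3 = 29.
crate C + crate G: weight 4 + 4 = 8 ≤ 15, value 11 + 15 = 26.
Best is crate C, crate G, and crate A with total value 29.

29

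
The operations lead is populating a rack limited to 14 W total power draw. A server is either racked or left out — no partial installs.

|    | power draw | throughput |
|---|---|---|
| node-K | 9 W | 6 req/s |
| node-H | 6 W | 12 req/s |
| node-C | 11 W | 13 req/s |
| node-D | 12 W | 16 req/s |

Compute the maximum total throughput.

16

Allowing fractional choices, the relaxed optimum would be about 22.7, but servers are indivisible.
node-C: power draw 11 ≤ 14, throughput 13.
node-D: power draw 12 ≤ 14, throughput 16.
node-H: power draw 6 ≤ 14, throughput 12.
Best is node-D with total throughput 16.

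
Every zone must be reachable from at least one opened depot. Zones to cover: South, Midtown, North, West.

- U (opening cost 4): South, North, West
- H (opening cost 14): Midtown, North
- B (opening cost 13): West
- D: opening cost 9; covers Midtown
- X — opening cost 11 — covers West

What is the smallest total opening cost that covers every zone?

Choose U and D: together they cover South, Midtown, North, West — every zone.
Total opening cost: 4 + 9 = 13.
No cover costs less than 13.

13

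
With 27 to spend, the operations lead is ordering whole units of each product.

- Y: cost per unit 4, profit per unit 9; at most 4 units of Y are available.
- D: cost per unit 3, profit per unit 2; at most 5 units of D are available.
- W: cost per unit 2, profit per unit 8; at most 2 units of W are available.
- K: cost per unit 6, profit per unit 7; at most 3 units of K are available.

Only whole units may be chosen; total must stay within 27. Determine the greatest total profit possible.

59

This is a bounded integer knapsack.
4×Y, 2×D, and 2×W: cost 26 ≤ 27, profit 4·9 + 2·2 + 2·8 = 56.
4×Y, 2×W, and 1×K: cost 26 ≤ 27, profit 4·9 + 2·8 + 1·7 = 59.
Best is 59.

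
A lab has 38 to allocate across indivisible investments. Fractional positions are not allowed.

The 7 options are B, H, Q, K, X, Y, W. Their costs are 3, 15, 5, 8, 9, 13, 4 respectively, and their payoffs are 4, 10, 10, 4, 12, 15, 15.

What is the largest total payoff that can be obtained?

Allowing fractional choices, the relaxed optimum would be about 58.7, but investments are indivisible.
B + H + Q + X + W: cost 3 + 15 + 5 + 9 + 4 = 36 ≤ 38, payoff 4 + 10 + 10 + 12 + 15 = 51.
B + Q + X + Y + W: cost 3 + 5 + 9 + 13 + 4 = 34 ≤ 38, payoff 4 + 10 + 12 + 15 + 15 = 56.
Q + X + Y + W: cost 5 + 9 + 13 + 4 = 31 ≤ 38, payoff 10 + 12 + 15 + 15 = 52.
Best is B, Q, X, Y, and W with total payoff 56.

56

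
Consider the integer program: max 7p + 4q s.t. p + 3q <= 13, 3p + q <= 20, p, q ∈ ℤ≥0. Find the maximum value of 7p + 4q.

The continuous relaxation peaks at (5.88, 2.38) with value 50.62; rounding to a feasible lattice point costs some objective.
(p,q)=(6,2): 1·6+3·2=12≤13, 3·6+1·2=20≤20, objective 50.
(p,q)=(6,1): 1·6+3·1=9≤13, 3·6+1·1=19≤20, objective 46.
Maximum is 50 at (p,q)=(6,2).

50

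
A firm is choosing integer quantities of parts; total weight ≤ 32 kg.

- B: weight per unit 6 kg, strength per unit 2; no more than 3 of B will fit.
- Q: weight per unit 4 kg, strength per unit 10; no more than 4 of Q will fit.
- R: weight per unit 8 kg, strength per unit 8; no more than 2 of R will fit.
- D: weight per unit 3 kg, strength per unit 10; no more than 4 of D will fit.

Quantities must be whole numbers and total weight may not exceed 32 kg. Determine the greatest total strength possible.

80

This is a bounded integer knapsack.
D has the best ratio (10/3); taking only D gives at most 4×10 = 40 (stopped by the supply cap of 4).
Mixing does better — 4×Q and 4×D: weight 28 ≤ 32, strength 4·10 + 4·10 = 80.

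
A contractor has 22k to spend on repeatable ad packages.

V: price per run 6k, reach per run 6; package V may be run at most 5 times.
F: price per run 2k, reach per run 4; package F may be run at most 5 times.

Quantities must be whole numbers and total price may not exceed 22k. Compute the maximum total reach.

32

This is a bounded integer knapsack.
Take 2×V and 5×F: price 22 ≤ 22, reach 2·6 + 5·4 = 32.
F has the best ratio (4/2) and is taken to its limit of 5; remaining capacity is filled optimally with the others.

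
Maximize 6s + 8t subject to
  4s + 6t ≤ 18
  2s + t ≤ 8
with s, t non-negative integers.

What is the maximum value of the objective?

26

(s,t)=(3,1): 4·3+6·1=18≤18, 2·3+1·1=7≤8, objective 26.
(s,t)=(4,0): 4·4+6·0=16≤18, 2·4+1·0=8≤8, objective 24.
(s,t)=(2,1): 4·2+6·1=14≤18, 2·2+1·1=5≤8, objective 20.
The best lattice point is (3,1), giving 26.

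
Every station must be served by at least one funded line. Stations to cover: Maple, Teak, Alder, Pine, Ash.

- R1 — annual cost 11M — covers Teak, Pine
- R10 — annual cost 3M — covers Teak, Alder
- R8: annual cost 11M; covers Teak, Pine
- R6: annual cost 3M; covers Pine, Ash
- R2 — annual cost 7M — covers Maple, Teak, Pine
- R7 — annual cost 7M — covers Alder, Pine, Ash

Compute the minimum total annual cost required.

Choose R10, R6, and R2: together they cover Maple, Teak, Alder, Pine, Ash — every station.
Total annual cost: 3 + 3 + 7 = 13.
No cover costs less than 13.

13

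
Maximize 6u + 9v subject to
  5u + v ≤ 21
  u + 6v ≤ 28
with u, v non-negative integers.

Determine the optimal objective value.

(u,v)=(3,4): 5·3+1·4=19≤21, 1·3+6·4=27≤28, objective 54.
(u,v)=(2,4): 5·2+1·4=14≤21, 1·2+6·4=26≤28, objective 48.
(u,v)=(3,3): 5·3+1·3=18≤21, 1·3+6·3=21≤28, objective 45.
Maximum is 54 at (u,v)=(3,4).

54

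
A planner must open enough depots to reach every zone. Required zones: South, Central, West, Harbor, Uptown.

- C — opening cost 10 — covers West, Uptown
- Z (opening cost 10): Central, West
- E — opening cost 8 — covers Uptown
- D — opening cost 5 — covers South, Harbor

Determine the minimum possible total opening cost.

23

The greedy cost-per-new-zone heuristic would pick D, C, and Z for 25, but a cheaper cover exists.
Choose Z, E, and D: together they cover South, Central, West, Harbor, Uptown — every zone.
Total opening cost: 10 + 8 + 5 = 23.
No cover costs less than 23.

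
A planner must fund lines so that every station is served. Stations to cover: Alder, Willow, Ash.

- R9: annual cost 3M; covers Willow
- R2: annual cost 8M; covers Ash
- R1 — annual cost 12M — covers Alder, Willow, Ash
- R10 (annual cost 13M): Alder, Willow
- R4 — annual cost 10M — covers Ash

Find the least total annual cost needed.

The greedy cost-per-new-station heuristic would pick R9 and R1 for 15, but a cheaper cover exists.
R1 alone covers Alder, Willow, Ash — every station.
Total annual cost: 12.
No cover costs less than 12.

12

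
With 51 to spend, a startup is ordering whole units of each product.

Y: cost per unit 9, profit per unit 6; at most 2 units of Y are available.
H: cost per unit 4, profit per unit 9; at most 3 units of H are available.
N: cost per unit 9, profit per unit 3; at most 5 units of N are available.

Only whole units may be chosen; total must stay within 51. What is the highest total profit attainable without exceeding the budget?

H has the best ratio (9/4); taking only H gives at most 3×9 = 27 (stopped by the supply cap of 3).
Mixing does better — 2×Y, 3×H, and 2×N: cost 48 ≤ 51, profit 2·6 + 3·9 + 2·3 = 45.

45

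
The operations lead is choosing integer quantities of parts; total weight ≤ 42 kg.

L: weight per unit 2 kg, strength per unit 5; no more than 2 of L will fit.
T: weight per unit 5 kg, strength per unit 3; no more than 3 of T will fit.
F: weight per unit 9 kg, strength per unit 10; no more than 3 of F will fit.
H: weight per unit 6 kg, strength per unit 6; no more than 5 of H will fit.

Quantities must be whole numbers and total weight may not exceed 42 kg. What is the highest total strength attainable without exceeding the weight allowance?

L has the best ratio (5/2); taking only L gives at most 2×5 = 10 (stopped by the supply cap of 2).
Mixing does better — 2×L, 1×T, 3×F, and 1×H: weight 42 ≤ 42, strength 2·5 + 1·3 + 3·10 + 1·6 = 49.

49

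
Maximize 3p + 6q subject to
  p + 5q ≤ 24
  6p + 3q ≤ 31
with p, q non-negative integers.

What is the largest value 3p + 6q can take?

(p,q)=(3,4): 1·3+5·4=23≤24, 6·3+3·4=30≤31, objective 33.
(p,q)=(2,4): 1·2+5·4=22≤24, 6·2+3·4=24≤31, objective 30.
(p,q)=(3,3): 1·3+5·3=18≤24, 6·3+3·3=27≤31, objective 27.
Maximum is 33 at (p,q)=(3,4).

33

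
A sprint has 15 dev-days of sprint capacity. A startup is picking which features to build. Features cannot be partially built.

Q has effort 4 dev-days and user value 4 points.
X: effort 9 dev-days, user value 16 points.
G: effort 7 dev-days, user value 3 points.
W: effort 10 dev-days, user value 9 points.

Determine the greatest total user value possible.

Q + X: effort 4 + 9 = 13 ≤ 15, user value 4 + 16 = 20.
X: effort 9 ≤ 15, user value 16.
Best is Q and X with total user value 20.

20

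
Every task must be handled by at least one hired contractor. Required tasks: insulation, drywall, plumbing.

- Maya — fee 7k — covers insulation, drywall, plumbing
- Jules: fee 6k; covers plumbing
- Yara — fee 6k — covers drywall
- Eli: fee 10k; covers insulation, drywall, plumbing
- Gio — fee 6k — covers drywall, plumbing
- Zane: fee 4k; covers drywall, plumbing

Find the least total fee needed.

The greedy cost-per-new-task heuristic would pick Zane and Maya for 11, but a cheaper cover exists.
Maya alone covers insulation, drywall, plumbing — every task.
Total fee: 7.
No cover costs less than 7.

7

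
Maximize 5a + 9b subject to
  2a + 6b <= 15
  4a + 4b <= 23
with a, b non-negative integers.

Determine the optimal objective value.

The continuous relaxation peaks at (4.88, 0.875) with value 32.25; rounding to a feasible lattice point costs some objective.
(a,b)=(4,1): 2·4+6·1=14≤15, 4·4+4·1=20≤23, objective 29.
(a,b)=(5,0): 2·5+6·0=10≤15, 4·5+4·0=20≤23, objective 25.
(a,b)=(3,1): 2·3+6·1=12≤15, 4·3+4·1=16≤23, objective 24.
(a,b)=(4,0): 2·4+6·0=8≤15, 4·4+4·0=16≤23, objective 20.
No feasible integer point exceeds 29.

29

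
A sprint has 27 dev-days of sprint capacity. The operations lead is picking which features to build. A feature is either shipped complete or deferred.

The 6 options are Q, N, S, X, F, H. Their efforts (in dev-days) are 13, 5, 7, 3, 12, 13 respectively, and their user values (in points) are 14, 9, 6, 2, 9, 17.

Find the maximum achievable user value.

32

Take N, S, and H: effort 5 + 7 + 13 = 25 ≤ 27, user value 9 + 6 + 17 = 32.
No other feasible combination does better.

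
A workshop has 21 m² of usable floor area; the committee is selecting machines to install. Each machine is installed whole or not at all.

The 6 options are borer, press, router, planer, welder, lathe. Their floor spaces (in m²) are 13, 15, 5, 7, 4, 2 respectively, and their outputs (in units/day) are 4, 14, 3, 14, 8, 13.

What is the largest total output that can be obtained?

router + planer + welder + lathe: floor space 5 + 7 + 4 + 2 = 18 ≤ 21, output 3 + 14 + 8 + 13 = 38.
planer + welder + lathe: floor space 7 + 4 + 2 = 13 ≤ 21, output 14 + 8 + 13 = 35.
Best is router, planer, welder, and lathe with total output 38.

38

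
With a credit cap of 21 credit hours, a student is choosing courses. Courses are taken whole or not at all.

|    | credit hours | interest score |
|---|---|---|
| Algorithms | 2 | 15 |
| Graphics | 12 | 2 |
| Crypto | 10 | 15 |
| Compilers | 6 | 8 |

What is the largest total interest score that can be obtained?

Allowing fractional choices, the relaxed optimum would be about 38.5, but courses are indivisible.
Algorithms + Crypto + Compilers: credit hours 2 + 10 + 6 = 18 ≤ 21, interest score 15 + 15 + 8 = 38.
Algorithms + Crypto: credit hours 2 + 10 = 12 ≤ 21, interest score 15 + 15 = 30.
Best is Algorithms, Crypto, and Compilers with total interest score 38.

38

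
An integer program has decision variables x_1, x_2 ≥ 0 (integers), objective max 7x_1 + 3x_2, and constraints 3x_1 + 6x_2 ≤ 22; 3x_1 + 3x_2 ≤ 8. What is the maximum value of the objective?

14

Relaxing integrality, the LP optimum is 18.67 at (x_1,x_2) = (2.67, 0), which is not an integer point.
(x_1,x_2)=(2,0): 3·2+6·0=6≤22, 3·2+3·0=6≤8, objective 14.
(x_1,x_2)=(1,1): 3·1+6·1=9≤22, 3·1+3·1=6≤8, objective 10.
(x_1,x_2)=(1,0): 3·1+6·0=3≤22, 3·1+3·0=3≤8, objective 7.
Maximum is 14 at (x_1,x_2)=(2,0).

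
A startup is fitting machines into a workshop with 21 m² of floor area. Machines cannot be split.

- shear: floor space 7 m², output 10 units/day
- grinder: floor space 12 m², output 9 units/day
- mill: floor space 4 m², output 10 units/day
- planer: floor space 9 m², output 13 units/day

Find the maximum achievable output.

Take shear, mill, and planer: floor space 7 + 4 + 9 = 20 ≤ 21, output 10 + 10 + 13 = 33.
No other feasible combination does better.

33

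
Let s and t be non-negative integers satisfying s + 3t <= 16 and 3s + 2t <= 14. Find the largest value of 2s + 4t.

22

Relaxing integrality, the LP optimum is 22.29 at (s,t) = (1.43, 4.86), which is not an integer point.
(s,t)=(1,5): 1·1+3·5=16≤16, 3·1+2·5=13≤14, objective 22.
(s,t)=(2,4): 1·2+3·4=14≤16, 3·2+2·4=14≤14, objective 20.
(s,t)=(0,5): 1·0+3·5=15≤16, 3·0+2·5=10≤14, objective 20.
No feasible integer point exceeds 22.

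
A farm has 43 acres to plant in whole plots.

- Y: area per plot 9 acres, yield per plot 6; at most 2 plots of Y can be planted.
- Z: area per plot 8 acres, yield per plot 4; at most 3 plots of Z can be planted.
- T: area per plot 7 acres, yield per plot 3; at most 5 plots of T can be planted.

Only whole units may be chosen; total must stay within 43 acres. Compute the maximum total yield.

2×Y, 2×Z, and 1×T: area 41 ≤ 43, yield 2·6 + 2·4 + 1·3 = 23.
2×Y and 3×Z: area 42 ≤ 43, yield 2·6 + 3·4 = 24.
Best is 24.

24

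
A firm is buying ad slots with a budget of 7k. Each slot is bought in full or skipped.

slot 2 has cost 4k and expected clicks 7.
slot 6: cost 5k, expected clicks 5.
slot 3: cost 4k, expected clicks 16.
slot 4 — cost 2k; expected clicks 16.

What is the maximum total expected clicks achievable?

Allowing fractional choices, the relaxed optimum would be about 33.8, but ad slots are indivisible.
slot 3 + slot 4: cost 4 + 2 = 6 ≤ 7, expected clicks 16 + 16 = 32.
slot 2 + slot 4: cost 4 + 2 = 6 ≤ 7, expected clicks 7 + 16 = 23.
Best is slot 3 and slot 4 with total expected clicks 32.

32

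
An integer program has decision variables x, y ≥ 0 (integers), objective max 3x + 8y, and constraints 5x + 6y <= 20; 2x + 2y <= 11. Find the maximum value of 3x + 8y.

(x,y)=(0,3) is feasible, giving 24.
(x,y)=(1,2) is feasible, giving 19.
(x,y)=(0,2) is feasible, giving 16.
No feasible integer point exceeds 24.

24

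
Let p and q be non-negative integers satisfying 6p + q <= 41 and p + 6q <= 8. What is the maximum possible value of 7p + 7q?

Relaxing integrality, the LP optimum is 49.00 at (p,q) = (6.8, 0.2), which is not an integer point.
(p,q)=(6,0): 6·6+1·0=36≤41, 1·6+6·0=6≤8, objective 42.
(p,q)=(5,0): 6·5+1·0=30≤41, 1·5+6·0=5≤8, objective 35.
The best lattice point is (6,0), giving 42.

42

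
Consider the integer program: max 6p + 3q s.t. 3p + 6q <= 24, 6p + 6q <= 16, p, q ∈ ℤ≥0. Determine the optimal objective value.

12

Relaxing integrality, the LP optimum is 16.00 at (p,q) = (2.67, 0), which is not an integer point.
(p,q)=(2,0): 3·2+6·0=6≤24, 6·2+6·0=12≤16, objective 12.
(p,q)=(1,1): 3·1+6·1=9≤24, 6·1+6·1=12≤16, objective 9.
(p,q)=(1,0): 3·1+6·0=3≤24, 6·1+6·0=6≤16, objective 6.
Maximum is 12 at (p,q)=(2,0).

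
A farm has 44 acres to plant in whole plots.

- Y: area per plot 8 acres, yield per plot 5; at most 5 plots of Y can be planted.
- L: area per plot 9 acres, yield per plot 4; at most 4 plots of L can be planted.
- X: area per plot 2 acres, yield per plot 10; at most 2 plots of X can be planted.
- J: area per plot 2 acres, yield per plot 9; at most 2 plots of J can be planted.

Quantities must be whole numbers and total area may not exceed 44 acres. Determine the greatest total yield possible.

3×Y, 1×L, 2×X, and 2×J: area 41 ≤ 44, yield 3·5 + 1·4 + 2·10 + 2·9 = 57.
4×Y, 2×X, and 2×J: area 40 ≤ 44, yield 4·5 + 2·10 + 2·9 = 58.
Best is 58.

58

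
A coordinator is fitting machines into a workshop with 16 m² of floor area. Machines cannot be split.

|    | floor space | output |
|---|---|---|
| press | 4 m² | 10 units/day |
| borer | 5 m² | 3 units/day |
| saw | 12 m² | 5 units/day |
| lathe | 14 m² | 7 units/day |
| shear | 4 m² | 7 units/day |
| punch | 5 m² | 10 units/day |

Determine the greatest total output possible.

27

This is an integer program with binary decision variables.
Take press, shear, and punch: floor space 4 + 4 + 5 = 13 ≤ 16, output 10 + 7 + 10 = 27.
No other feasible combination does better.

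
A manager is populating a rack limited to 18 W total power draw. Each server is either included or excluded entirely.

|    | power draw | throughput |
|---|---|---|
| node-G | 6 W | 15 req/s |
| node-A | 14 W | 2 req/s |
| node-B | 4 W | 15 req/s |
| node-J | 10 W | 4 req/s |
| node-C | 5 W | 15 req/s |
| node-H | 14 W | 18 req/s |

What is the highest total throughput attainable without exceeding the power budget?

Take node-G, node-B, and node-C: power draw 6 + 4 + 5 = 15 ≤ 18, throughput 15 + 15 + 15 = 45.
No other feasible combination does better.

45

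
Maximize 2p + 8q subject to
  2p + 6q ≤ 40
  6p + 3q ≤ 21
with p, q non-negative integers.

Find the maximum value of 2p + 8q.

(p,q)=(0,6) is feasible, giving 48.
(p,q)=(1,5) is feasible, giving 42.
(p,q)=(0,5) is feasible, giving 40.
No feasible integer point exceeds 48.

48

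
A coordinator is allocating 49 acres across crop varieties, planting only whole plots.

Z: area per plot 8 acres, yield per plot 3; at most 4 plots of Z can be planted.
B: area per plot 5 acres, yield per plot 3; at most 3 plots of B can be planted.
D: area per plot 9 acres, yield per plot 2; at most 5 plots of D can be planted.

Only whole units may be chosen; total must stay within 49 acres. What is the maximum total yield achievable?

3×Z, 3×B, and 1×D: area 48 ≤ 49, yield 3·3 + 3·3 + 1·2 = 20.
4×Z and 3×B: area 47 ≤ 49, yield 4·3 + 3·3 = 21.
Best is 21.

21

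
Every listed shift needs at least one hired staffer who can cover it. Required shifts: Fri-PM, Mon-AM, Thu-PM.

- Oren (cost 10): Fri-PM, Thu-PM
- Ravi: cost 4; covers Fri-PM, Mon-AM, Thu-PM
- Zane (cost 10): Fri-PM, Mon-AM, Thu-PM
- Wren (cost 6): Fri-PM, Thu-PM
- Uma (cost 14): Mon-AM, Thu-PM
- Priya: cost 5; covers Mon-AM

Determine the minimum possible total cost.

Ravi alone covers Fri-PM, Mon-AM, Thu-PM — every shift.
Total cost: 4.
No cover costs less than 4.

4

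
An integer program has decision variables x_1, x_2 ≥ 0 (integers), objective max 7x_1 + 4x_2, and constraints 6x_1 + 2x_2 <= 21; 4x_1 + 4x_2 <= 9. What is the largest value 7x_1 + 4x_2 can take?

14

Relaxing integrality, the LP optimum is 15.75 at (x_1,x_2) = (2.25, 0), which is not an integer point.
(x_1,x_2)=(2,0): 6·2+2·0=12≤21, 4·2+4·0=8≤9, objective 14.
(x_1,x_2)=(1,1): 6·1+2·1=8≤21, 4·1+4·1=8≤9, objective 11.
(x_1,x_2)=(1,0): 6·1+2·0=6≤21, 4·1+4·0=4≤9, objective 7.
Maximum is 14 at (x_1,x_2)=(2,0).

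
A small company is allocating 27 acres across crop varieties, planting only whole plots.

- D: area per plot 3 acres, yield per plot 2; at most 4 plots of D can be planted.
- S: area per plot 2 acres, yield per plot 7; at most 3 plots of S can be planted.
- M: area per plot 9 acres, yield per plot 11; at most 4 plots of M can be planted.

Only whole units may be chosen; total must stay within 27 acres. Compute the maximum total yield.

45

This is a bounded integer knapsack.
S has the best ratio (7/2); taking only S gives at most 3×7 = 21 (stopped by the supply cap of 3).
Mixing does better — 1×D, 3×S, and 2×M: area 27 ≤ 27, yield 1·2 + 3·7 + 2·11 = 45.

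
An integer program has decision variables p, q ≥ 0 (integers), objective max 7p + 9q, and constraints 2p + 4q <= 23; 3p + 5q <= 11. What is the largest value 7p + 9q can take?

(p,q)=(2,1): 2·2+4·1=8≤23, 3·2+5·1=11≤11, objective 23.
(p,q)=(3,0): 2·3+4·0=6≤23, 3·3+5·0=9≤11, objective 21.
(p,q)=(1,1): 2·1+4·1=6≤23, 3·1+5·1=8≤11, objective 16.
Maximum is 23 at (p,q)=(2,1).

23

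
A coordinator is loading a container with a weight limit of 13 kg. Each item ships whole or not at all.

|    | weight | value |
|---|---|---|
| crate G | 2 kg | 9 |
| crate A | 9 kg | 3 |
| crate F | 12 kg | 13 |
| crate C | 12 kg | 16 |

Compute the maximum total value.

16

Take crate C: weight 12 ≤ 13, value 16.
No other feasible combination does better.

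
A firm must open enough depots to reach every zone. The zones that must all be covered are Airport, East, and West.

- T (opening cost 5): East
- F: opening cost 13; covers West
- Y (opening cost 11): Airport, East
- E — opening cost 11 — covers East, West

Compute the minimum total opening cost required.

The greedy cost-per-new-zone heuristic would pick T, Y, and E for 27, but a cheaper cover exists.
Choose Y and E: together they cover Airport, East, West — every zone.
Total opening cost: 11 + 11 = 22.
No cover costs less than 22.

22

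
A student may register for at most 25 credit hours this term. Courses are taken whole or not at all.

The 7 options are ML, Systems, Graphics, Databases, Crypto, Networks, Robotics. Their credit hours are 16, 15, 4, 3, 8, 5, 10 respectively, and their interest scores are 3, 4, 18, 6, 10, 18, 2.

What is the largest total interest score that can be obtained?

52

Allowing fractional choices, the relaxed optimum would be about 53.3, but courses are indivisible.
Graphics + Databases + Crypto + Networks: credit hours 4 + 3 + 8 + 5 = 20 ≤ 25, interest score 18 + 6 + 10 + 18 = 52.
Graphics + Crypto + Networks: credit hours 4 + 8 + 5 = 17 ≤ 25, interest score 18 + 10 + 18 = 46.
Graphics + Databases + Networks + Robotics: credit hours 4 + 3 + 5 + 10 = 22 ≤ 25, interest score 18 + 6 + 18 + 2 = 44.
Best is Graphics, Databases, Crypto, and Networks with total interest score 52.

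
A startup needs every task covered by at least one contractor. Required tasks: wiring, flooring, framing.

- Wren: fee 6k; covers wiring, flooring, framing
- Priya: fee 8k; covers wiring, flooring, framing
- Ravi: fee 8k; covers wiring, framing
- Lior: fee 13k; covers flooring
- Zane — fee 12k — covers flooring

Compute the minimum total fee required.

6

Wren alone covers wiring, flooring, framing — every task.
Total fee: 6.
No cover costs less than 6.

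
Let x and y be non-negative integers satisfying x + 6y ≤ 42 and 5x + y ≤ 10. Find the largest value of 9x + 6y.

(x,y)=(0,7): 1·0+6·7=42≤42, 5·0+1·7=7≤10, objective 42.
(x,y)=(1,5): 1·1+6·5=31≤42, 5·1+1·5=10≤10, objective 39.
(x,y)=(0,6): 1·0+6·6=36≤42, 5·0+1·6=6≤10, objective 36.
No feasible integer point exceeds 42.

42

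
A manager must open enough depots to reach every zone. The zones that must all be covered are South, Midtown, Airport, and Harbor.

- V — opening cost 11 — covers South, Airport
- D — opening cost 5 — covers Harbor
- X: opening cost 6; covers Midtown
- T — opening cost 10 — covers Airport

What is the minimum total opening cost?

22

Choose V, D, and X: together they cover South, Midtown, Airport, Harbor — every zone.
Total opening cost: 11 + 5 + 6 = 22.
No cover costs less than 22.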